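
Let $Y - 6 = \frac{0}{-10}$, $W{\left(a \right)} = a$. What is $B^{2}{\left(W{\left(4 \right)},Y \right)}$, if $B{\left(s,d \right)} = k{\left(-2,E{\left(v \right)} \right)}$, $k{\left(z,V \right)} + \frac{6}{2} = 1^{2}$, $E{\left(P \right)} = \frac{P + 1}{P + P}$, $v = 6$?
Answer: $4$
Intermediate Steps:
$E{\left(P \right)} = \frac{1 + P}{2 P}$
$Y = 6$ ($Y = 6 + \frac{0}{-10} = 6 + 0 \left(- \frac{1}{10}\right) = 6 + 0 = 6$)
$k{\left(z,V \right)} = -2$ ($k{\left(z,V \right)} = -3 + 1^{2} = -3 + 1 = -2$)
$B{\left(s,d \right)} = -2$
$B^{2}{\left(W{\left(4 \right)},Y \right)} = \left(-2\right)^{2} = 4$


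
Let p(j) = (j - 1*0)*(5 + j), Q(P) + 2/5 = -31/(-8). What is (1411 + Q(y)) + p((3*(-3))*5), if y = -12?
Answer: 128579/40 ≈ 3214.5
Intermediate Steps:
Q(P) = 139/40 (Q(P) = -⅖ - 31/(-8) = -⅖ - 31*(-⅛) = -⅖ + 31/8 = 139/40)
p(j) = j*(5 + j) (p(j) = (j + 0)*(5 + j) = j*(5 + j))
(1411 + Q(y)) + p((3*(-3))*5) = (1411 + 139/40) + ((3*(-3))*5)*(5 + (3*(-3))*5) = 56579/40 + (-9*5)*(5 - 9*5) = 56579/40 - 45*(5 - 45) = 56579/40 - 45*(-40) = 56579/40 + 1800 = 128579/40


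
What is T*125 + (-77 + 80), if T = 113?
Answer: 14128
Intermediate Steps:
T*125 + (-77 + 80) = 113*125 + (-77 + 80) = 14125 + 3 = 14128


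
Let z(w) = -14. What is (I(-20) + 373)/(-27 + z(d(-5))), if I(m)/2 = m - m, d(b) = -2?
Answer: -373/41 ≈ -9.0976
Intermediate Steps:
I(m) = 0 (I(m) = 2*(m - m) = 2*0 = 0)
(I(-20) + 373)/(-27 + z(d(-5))) = (0 + 373)/(-27 - 14) = 373/(-41) = 373*(-1/41) = -373/41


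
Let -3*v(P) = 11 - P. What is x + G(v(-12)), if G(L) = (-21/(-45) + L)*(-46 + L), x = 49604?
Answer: 249952/5 ≈ 49990.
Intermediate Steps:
v(P) = -11/3 + P/3 (v(P) = -(11 - P)/3 = -11/3 + P/3)
G(L) = (-46 + L)*(7/15 + L) (G(L) = (-21*(-1/45) + L)*(-46 + L) = (7/15 + L)*(-46 + L) = (-46 + L)*(7/15 + L))
x + G(v(-12)) = 49604 + (-322/15 + (-11/3 + (⅓)*(-12))² - 683*(-11/3 + (⅓)*(-12))/15) = 49604 + (-322/15 + (-11/3 - 4)² - 683*(-11/3 - 4)/15) = 49604 + (-322/15 + (-23/3)² - 683/15*(-23/3)) = 49604 + (-322/15 + 529/9 + 15709/45) = 49604 + 1932/5 = 249952/5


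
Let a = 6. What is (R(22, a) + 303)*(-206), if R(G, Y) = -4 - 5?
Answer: -60564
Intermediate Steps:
R(G, Y) = -9
(R(22, a) + 303)*(-206) = (-9 + 303)*(-206) = 294*(-206) = -60564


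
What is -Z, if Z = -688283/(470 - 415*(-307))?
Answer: 688283/127875 ≈ 5.3825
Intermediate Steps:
Z = -688283/127875 (Z = -688283/(470 + 127405) = -688283/127875 ≈ -5.3825)
-Z = -1*(-688283/127875) = 688283/127875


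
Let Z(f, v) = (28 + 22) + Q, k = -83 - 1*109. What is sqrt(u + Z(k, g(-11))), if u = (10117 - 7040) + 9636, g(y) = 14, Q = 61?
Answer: 2*sqrt(3206) ≈ 113.24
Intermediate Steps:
k = -192 (k = -83 - 109 = -192)
Z(f, v) = 111 (Z(f, v) = (28 + 22) + 61 = 50 + 61 = 111)
u = 12713 (u = 3077 + 9636 = 12713)
sqrt(u + Z(k, g(-11))) = sqrt(12713 + 111) = sqrt(12824) = 2*sqrt(3206)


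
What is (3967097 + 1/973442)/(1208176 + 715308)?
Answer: 3861738837875/1872400111928 ≈ 2.0625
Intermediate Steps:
(3967097 + 1/973442)/(1208176 + 715308) = (3967097 + 1/973442)/1923484 = (3861738837875/973442)*(1/1923484) = 3861738837875/1872400111928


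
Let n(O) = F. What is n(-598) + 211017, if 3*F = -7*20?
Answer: 632911/3 ≈ 2.1097e+5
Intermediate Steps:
F = -140/3 (F = (-7*20)/3 = (1/3)*(-140) = -140/3 ≈ -46.667)
n(O) = -140/3
n(-598) + 211017 = -140/3 + 211017 = 632911/3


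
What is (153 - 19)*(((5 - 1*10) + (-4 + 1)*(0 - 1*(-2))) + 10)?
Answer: -134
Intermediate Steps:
(153 - 19)*(((5 - 1*10) + (-4 + 1)*(0 - 1*(-2))) + 10) = 134*(((5 - 10) - 3*(0 + 2)) + 10) = 134*((-5 - 3*2) + 10) = 134*((-5 - 6) + 10) = 134*(-11 + 10) = 134*(-1) = -134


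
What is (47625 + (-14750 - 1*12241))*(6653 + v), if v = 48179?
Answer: 1131403488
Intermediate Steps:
(47625 + (-14750 - 1*12241))*(6653 + v) = (47625 + (-14750 - 1*12241))*(6653 + 48179) = (47625 + (-14750 - 12241))*54832 = (47625 - 26991)*54832 = 20634*54832 = 1131403488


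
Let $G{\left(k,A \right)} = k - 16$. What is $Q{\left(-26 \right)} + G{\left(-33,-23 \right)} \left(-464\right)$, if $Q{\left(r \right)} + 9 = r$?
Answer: $22701$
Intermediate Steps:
$G{\left(k,A \right)} = -16 + k$
$Q{\left(r \right)} = -9 + r$
$Q{\left(-26 \right)} + G{\left(-33,-23 \right)} \left(-464\right) = \left(-9 - 26\right) + \left(-16 - 33\right) \left(-464\right) = -35 - -22736 = -35 + 22736 = 22701$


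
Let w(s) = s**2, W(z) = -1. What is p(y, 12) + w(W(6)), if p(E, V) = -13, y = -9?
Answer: -12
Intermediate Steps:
p(y, 12) + w(W(6)) = -13 + (-1)**2 = -13 + 1 = -12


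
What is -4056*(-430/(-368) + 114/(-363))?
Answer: -9644661/2783 ≈ -3465.6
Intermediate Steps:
-4056*(-430/(-368) + 114/(-363)) = -4056*(-430*(-1/368) + 114*(-1/363)) = -4056*(215/184 - 38/121) = -4056*19023/22264 = -9644661/2783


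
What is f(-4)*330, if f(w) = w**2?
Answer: 5280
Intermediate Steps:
f(-4)*330 = (-4)**2*330 = 16*330 = 5280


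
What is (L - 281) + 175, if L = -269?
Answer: -375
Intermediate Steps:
(L - 281) + 175 = (-269 - 281) + 175 = -550 + 175 = -375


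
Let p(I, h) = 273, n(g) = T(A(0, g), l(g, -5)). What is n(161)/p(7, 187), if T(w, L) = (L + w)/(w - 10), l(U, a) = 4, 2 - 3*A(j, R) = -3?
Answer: -17/6825 ≈ -0.0024908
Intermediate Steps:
A(j, R) = 5/3 (A(j, R) = ⅔ - ⅓*(-3) = ⅔ + 1 = 5/3)
T(w, L) = (L + w)/(-10 + w)
n(g) = -17/25 (n(g) = (4 + 5/3)/(-10 + 5/3) = (17/3)/(-25/3) = -3/25*17/3 = -17/25)
n(161)/p(7, 187) = -17/25/273 = -17/25*1/273 = -17/6825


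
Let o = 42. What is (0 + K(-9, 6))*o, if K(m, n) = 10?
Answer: 420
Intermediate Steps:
(0 + K(-9, 6))*o = (0 + 10)*42 = 10*42 = 420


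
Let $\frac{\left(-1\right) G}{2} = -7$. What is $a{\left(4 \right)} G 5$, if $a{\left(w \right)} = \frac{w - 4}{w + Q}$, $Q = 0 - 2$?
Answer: $0$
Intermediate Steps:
$G = 14$ ($G = \left(-2\right) \left(-7\right) = 14$)
$Q = -2$ ($Q = 0 - 2 = -2$)
$a{\left(w \right)} = \frac{-4 + w}{-2 + w}$ ($a{\left(w \right)} = \frac{w - 4}{w - 2} = \frac{-4 + w}{-2 + w}$)
$a{\left(4 \right)} G 5 = \frac{-4 + 4}{-2 + 4} \cdot 14 \cdot 5 = \frac{1}{2} \cdot 0 \cdot 14 \cdot 5 = 0 \cdot 14 \cdot 5 = 0 \cdot 5 = 0$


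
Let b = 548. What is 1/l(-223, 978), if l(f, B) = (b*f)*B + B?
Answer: -1/119514534 ≈ -8.3672e-9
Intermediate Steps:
l(f, B) = B + 548*B*f (l(f, B) = (548*f)*B + B = 548*B*f + B = B + 548*B*f)
1/l(-223, 978) = 1/(978*(1 + 548*(-223))) = 1/(978*(1 - 122204)) = 1/(978*(-122203)) = 1/(-119514534) = -1/119514534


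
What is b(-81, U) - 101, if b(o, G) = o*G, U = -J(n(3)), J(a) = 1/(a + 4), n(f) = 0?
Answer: -323/4 ≈ -80.750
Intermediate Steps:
J(a) = 1/(4 + a)
U = -¼ (U = -1/(4 + 0) = -1/4 = -1*¼ = -¼ ≈ -0.25000)
b(o, G) = G*o
b(-81, U) - 101 = -¼*(-81) - 101 = 81/4 - 101 = -323/4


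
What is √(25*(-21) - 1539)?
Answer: 4*I*√129 ≈ 45.431*I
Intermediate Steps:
√(25*(-21) - 1539) = √(-525 - 1539) = √(-2064) = 4*I*√129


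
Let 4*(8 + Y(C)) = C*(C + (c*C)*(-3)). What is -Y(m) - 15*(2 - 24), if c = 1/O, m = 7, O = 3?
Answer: 338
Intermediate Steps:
c = ⅓ (c = 1/3 = ⅓ ≈ 0.33333)
Y(C) = -8 (Y(C) = -8 + (C*(C + (C/3)*(-3)))/4 = -8 + (C*(C - C))/4 = -8 + (C*0)/4 = -8 + (¼)*0 = -8 + 0 = -8)
-Y(m) - 15*(2 - 24) = -1*(-8) - 15*(2 - 24) = 8 - 15*(-22) = 8 + 330 = 338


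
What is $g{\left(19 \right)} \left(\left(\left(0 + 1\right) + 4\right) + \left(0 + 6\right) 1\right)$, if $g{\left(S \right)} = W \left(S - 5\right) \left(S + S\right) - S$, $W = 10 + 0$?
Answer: $58311$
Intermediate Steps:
$W = 10$
$g{\left(S \right)} = - S + 20 S \left(-5 + S\right)$ ($g{\left(S \right)} = 10 \left(S - 5\right) \left(S + S\right) - S = 10 \left(-5 + S\right) 2 S - S = 10 \cdot 2 S \left(-5 + S\right) - S = 20 S \left(-5 + S\right) - S = - S + 20 S \left(-5 + S\right)$)
$g{\left(19 \right)} \left(\left(\left(0 + 1\right) + 4\right) + \left(0 + 6\right) 1\right) = 19 \left(-101 + 20 \cdot 19\right) \left(\left(\left(0 + 1\right) + 4\right) + \left(0 + 6\right) 1\right) = 19 \left(-101 + 380\right) \left(\left(1 + 4\right) + 6 \cdot 1\right) = 19 \cdot 279 \left(5 + 6\right) = 5301 \cdot 11 = 58311$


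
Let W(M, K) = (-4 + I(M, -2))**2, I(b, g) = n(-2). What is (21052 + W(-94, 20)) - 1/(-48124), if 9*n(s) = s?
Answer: 82131113425/3898044 ≈ 21070.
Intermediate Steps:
n(s) = s/9
I(b, g) = -2/9 (I(b, g) = (1/9)*(-2) = -2/9)
W(M, K) = 1444/81 (W(M, K) = (-4 - 2/9)**2 = (-38/9)**2 = 1444/81)
(21052 + W(-94, 20)) - 1/(-48124) = (21052 + 1444/81) - 1/(-48124) = 1706656/81 - 1*(-1/48124) = 1706656/81 + 1/48124 = 82131113425/3898044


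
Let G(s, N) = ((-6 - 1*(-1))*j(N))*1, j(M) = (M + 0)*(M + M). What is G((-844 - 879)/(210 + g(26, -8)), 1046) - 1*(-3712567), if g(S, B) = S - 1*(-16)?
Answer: -7228593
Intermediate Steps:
g(S, B) = 16 + S (g(S, B) = S + 16 = 16 + S)
j(M) = 2*M² (j(M) = M*(2*M) = 2*M²)
G(s, N) = -10*N² (G(s, N) = ((-6 - 1*(-1))*(2*N²))*1 = ((-6 + 1)*(2*N²))*1 = -10*N²*1 = -10*N²)
G((-844 - 879)/(210 + g(26, -8)), 1046) - 1*(-3712567) = -10*1046² - 1*(-3712567) = -10*1094116 + 3712567 = -10941160 + 3712567 = -7228593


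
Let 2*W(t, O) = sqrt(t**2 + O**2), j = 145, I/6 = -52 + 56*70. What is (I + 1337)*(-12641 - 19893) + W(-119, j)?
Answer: -798547030 + sqrt(35186)/2 ≈ -7.9855e+8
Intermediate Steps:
I = 23208 (I = 6*(-52 + 56*70) = 6*(-52 + 3920) = 6*3868 = 23208)
W(t, O) = sqrt(O**2 + t**2)/2 (W(t, O) = sqrt(t**2 + O**2)/2 = sqrt(O**2 + t**2)/2)
(I + 1337)*(-12641 - 19893) + W(-119, j) = (23208 + 1337)*(-12641 - 19893) + sqrt(145**2 + (-119)**2)/2 = 24545*(-32534) + sqrt(21025 + 14161)/2 = -798547030 + sqrt(35186)/2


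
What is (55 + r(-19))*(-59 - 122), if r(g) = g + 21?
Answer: -10317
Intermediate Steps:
r(g) = 21 + g
(55 + r(-19))*(-59 - 122) = (55 + (21 - 19))*(-59 - 122) = (55 + 2)*(-181) = 57*(-181) = -10317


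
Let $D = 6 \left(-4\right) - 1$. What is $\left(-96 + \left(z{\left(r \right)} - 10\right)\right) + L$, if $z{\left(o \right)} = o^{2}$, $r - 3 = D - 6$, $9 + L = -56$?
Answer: $613$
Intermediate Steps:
$D = -25$ ($D = -24 - 1 = -25$)
$L = -65$ ($L = -9 - 56 = -65$)
$r = -28$ ($r = 3 - 31 = -28$)
$\left(-96 + \left(z{\left(r \right)} - 10\right)\right) + L = \left(-96 + \left(\left(-28\right)^{2} - 10\right)\right) - 65 = \left(-96 + \left(784 - 10\right)\right) - 65 = \left(-96 + 774\right) - 65 = 678 - 65 = 613$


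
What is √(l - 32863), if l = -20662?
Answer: 5*I*√2141 ≈ 231.35*I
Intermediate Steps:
√(l - 32863) = √(-20662 - 32863) = √(-53525) = 5*I*√2141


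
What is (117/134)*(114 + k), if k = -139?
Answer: -2925/134 ≈ -21.828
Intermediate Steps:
(117/134)*(114 + k) = (117/134)*(114 - 139) = (117*(1/134))*(-25) = (117/134)*(-25) = -2925/134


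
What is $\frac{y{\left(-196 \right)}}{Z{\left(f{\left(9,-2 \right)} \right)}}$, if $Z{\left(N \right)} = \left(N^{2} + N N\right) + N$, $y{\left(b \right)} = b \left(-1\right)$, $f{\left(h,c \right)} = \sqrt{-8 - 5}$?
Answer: $- \frac{196 \sqrt{13}}{- 13 i + 26 \sqrt{13}} \approx -7.3962 - 1.0257 i$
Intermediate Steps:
$f{\left(h,c \right)} = i \sqrt{13}$ ($f{\left(h,c \right)} = \sqrt{-13} = i \sqrt{13}$)
$y{\left(b \right)} = - b$
$Z{\left(N \right)} = N + 2 N^{2}$ ($Z{\left(N \right)} = \left(N^{2} + N^{2}\right) + N = 2 N^{2} + N = N + 2 N^{2}$)
$\frac{y{\left(-196 \right)}}{Z{\left(f{\left(9,-2 \right)} \right)}} = \frac{\left(-1\right) \left(-196\right)}{i \sqrt{13} \left(1 + 2 i \sqrt{13}\right)} = \frac{196}{i \sqrt{13} \left(1 + 2 i \sqrt{13}\right)} = 196 \left(- \frac{i \sqrt{13}}{13 \left(1 + 2 i \sqrt{13}\right)}\right) = - \frac{196 i \sqrt{13}}{13 \left(1 + 2 i \sqrt{13}\right)}$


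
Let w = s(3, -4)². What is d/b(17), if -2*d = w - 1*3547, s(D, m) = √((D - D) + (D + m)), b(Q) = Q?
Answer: 1774/17 ≈ 104.35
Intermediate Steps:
s(D, m) = √(D + m) (s(D, m) = √(0 + (D + m)) = √(D + m))
w = -1 (w = (√(3 - 4))² = (√(-1))² = I² = -1)
d = 1774 (d = -(-1 - 1*3547)/2 = -(-1 - 3547)/2 = -½*(-3548) = 1774)
d/b(17) = 1774/17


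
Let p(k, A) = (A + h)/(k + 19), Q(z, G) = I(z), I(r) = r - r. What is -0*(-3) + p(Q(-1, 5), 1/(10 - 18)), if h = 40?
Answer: 319/152 ≈ 2.0987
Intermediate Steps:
I(r) = 0
Q(z, G) = 0
p(k, A) = (40 + A)/(19 + k) (p(k, A) = (A + 40)/(k + 19) = (40 + A)/(19 + k))
-0*(-3) + p(Q(-1, 5), 1/(10 - 18)) = -0*(-3) + (40 + 1/(10 - 18))/(19 + 0) = -254*0 + (40 + 1/(-8))/19 = 0 + (40 - ⅛)/19 = 0 + (1/19)*(319/8) = 0 + 319/152 = 319/152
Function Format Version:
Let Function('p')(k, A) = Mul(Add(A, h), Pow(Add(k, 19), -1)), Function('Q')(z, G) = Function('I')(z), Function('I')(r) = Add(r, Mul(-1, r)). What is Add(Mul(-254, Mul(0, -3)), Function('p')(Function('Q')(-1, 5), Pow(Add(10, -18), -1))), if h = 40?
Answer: Rational(319, 152) ≈ 2.0987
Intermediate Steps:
Function('I')(r) = 0
Function('Q')(z, G) = 0
Function('p')(k, A) = Mul(Pow(Add(19, k), -1), Add(40, A)) (Function('p')(k, A) = Mul(Add(A, 40), Pow(Add(k, 19), -1)) = Mul(Add(40, A), Pow(Add(19, k), -1)) = Mul(Pow(Add(19, k), -1), Add(40, A)))
Add(Mul(-254, Mul(0, -3)), Function('p')(Function('Q')(-1, 5), Pow(Add(10, -18), -1))) = Add(Mul(-254, Mul(0, -3)), Mul(Pow(Add(19, 0), -1), Add(40, Pow(Add(10, -18), -1)))) = Add(Mul(-254, 0), Mul(Pow(19, -1), Add(40, Pow(-8, -1)))) = Add(0, Mul(Rational(1, 19), Add(40, Rational(-1, 8)))) = Add(0, Mul(Rational(1, 19), Rational(319, 8))) = Add(0, Rational(319, 152)) = Rational(319, 152)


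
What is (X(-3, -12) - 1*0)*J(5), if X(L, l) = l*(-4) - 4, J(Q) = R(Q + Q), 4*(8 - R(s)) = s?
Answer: 242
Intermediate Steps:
R(s) = 8 - s/4
J(Q) = 8 - Q/2 (J(Q) = 8 - (Q + Q)/4 = 8 - Q/2)
X(L, l) = -4 - 4*l (X(L, l) = -4*l - 4 = -4 - 4*l)
(X(-3, -12) - 1*0)*J(5) = ((-4 - 4*(-12)) - 1*0)*(8 - 1/2*5) = ((-4 + 48) + 0)*(8 - 5/2) = (44 + 0)*(11/2) = 44*(11/2) = 242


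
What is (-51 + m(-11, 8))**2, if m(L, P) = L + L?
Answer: 5329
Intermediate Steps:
m(L, P) = 2*L
(-51 + m(-11, 8))**2 = (-51 + 2*(-11))**2 = (-51 - 22)**2 = (-73)**2 = 5329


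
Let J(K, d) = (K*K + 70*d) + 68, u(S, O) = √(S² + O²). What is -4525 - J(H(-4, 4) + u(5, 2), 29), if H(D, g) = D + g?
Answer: -6652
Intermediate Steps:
u(S, O) = √(O² + S²)
J(K, d) = 68 + K² + 70*d (J(K, d) = (K² + 70*d) + 68 = 68 + K² + 70*d)
-4525 - J(H(-4, 4) + u(5, 2), 29) = -4525 - (68 + ((-4 + 4) + √(2² + 5²))² + 70*29) = -4525 - (68 + (0 + √(4 + 25))² + 2030) = -4525 - (68 + (0 + √29)² + 2030) = -4525 - (68 + (√29)² + 2030) = -4525 - (68 + 29 + 2030) = -4525 - 1*2127 = -4525 - 2127 = -6652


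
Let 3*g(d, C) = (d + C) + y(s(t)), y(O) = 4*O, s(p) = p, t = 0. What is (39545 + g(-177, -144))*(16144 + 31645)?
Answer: 1884702582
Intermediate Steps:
g(d, C) = C/3 + d/3 (g(d, C) = ((d + C) + 4*0)/3 = ((C + d) + 0)/3 = (C + d)/3 = C/3 + d/3)
(39545 + g(-177, -144))*(16144 + 31645) = (39545 + ((1/3)*(-144) + (1/3)*(-177)))*(16144 + 31645) = (39545 + (-48 - 59))*47789 = (39545 - 107)*47789 = 39438*47789 = 1884702582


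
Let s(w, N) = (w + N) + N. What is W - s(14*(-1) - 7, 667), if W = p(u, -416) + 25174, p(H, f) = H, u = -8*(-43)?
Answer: 24205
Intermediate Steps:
u = 344
W = 25518 (W = 344 + 25174 = 25518)
s(w, N) = w + 2*N (s(w, N) = (N + w) + N = w + 2*N)
W - s(14*(-1) - 7, 667) = 25518 - ((14*(-1) - 7) + 2*667) = 25518 - ((-14 - 7) + 1334) = 25518 - (-21 + 1334) = 25518 - 1*1313 = 25518 - 1313 = 24205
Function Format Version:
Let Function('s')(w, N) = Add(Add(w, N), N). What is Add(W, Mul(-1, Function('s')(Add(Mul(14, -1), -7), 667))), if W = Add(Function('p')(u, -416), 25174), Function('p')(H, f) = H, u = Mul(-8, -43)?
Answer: 24205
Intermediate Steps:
u = 344
W = 25518 (W = Add(344, 25174) = 25518)
Function('s')(w, N) = Add(w, Mul(2, N)) (Function('s')(w, N) = Add(Add(N, w), N) = Add(w, Mul(2, N)))
Add(W, Mul(-1, Function('s')(Add(Mul(14, -1), -7), 667))) = Add(25518, Mul(-1, Add(Add(Mul(14, -1), -7), Mul(2, 667)))) = Add(25518, Mul(-1, Add(Add(-14, -7), 1334))) = Add(25518, Mul(-1, Add(-21, 1334))) = Add(25518, Mul(-1, 1313)) = Add(25518, -1313) = 24205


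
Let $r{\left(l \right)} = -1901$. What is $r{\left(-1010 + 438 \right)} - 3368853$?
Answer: $-3370754$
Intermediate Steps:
$r{\left(-1010 + 438 \right)} - 3368853 = -1901 - 3368853 = -3370754$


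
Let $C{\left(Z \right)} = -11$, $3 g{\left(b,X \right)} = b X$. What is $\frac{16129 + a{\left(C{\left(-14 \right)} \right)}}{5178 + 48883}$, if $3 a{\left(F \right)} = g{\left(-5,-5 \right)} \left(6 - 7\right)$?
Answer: $\frac{145136}{486549} \approx 0.2983$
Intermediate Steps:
$g{\left(b,X \right)} = \frac{X b}{3}$ ($g{\left(b,X \right)} = \frac{b X}{3} = \frac{X b}{3}$)
$a{\left(F \right)} = - \frac{25}{9}$ ($a{\left(F \right)} = \frac{\frac{1}{3} \left(-5\right) \left(-5\right) \left(6 - 7\right)}{3} = \frac{\frac{25}{3} \left(-1\right)}{3} = \frac{1}{3} \left(- \frac{25}{3}\right) = - \frac{25}{9}$)
$\frac{16129 + a{\left(C{\left(-14 \right)} \right)}}{5178 + 48883} = \frac{16129 - \frac{25}{9}}{5178 + 48883} = \frac{145136}{9 \cdot 54061} = \frac{145136}{9} \cdot \frac{1}{54061} = \frac{145136}{486549}$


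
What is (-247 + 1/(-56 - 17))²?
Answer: 325153024/5329 ≈ 61016.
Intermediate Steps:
(-247 + 1/(-56 - 17))² = (-247 + 1/(-73))² = (-247 - 1/73)² = (-18032/73)² = 325153024/5329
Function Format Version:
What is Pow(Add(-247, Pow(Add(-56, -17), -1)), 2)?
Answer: Rational(325153024, 5329) ≈ 61016.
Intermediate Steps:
Pow(Add(-247, Pow(Add(-56, -17), -1)), 2) = Pow(Add(-247, Pow(-73, -1)), 2) = Pow(Add(-247, Rational(-1, 73)), 2) = Pow(Rational(-18032, 73), 2) = Rational(325153024, 5329)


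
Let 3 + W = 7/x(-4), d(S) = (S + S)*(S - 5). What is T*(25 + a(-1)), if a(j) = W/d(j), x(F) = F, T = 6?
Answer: 1181/8 ≈ 147.63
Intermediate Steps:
d(S) = 2*S*(-5 + S) (d(S) = (2*S)*(-5 + S) = 2*S*(-5 + S))
W = -19/4 (W = -3 + 7/(-4) = -3 + 7*(-1/4) = -3 - 7/4 = -19/4 ≈ -4.7500)
a(j) = -19/(8*j*(-5 + j)) (a(j) = -19*1/(2*j*(-5 + j))/4 = -19/(8*j*(-5 + j)))
T*(25 + a(-1)) = 6*(25 - 19/8/(-1*(-5 - 1))) = 6*(25 - 19/8*(-1)/(-6)) = 6*(25 - 19/8*(-1)*(-1/6)) = 6*(25 - 19/48) = 6*(1181/48) = 1181/8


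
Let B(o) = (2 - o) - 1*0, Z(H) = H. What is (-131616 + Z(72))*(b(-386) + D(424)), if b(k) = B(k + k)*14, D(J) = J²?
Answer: -25073864928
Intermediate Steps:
B(o) = 2 - o (B(o) = (2 - o) + 0 = 2 - o)
b(k) = 28 - 28*k (b(k) = (2 - (k + k))*14 = (2 - 2*k)*14 = 28 - 28*k)
(-131616 + Z(72))*(b(-386) + D(424)) = (-131616 + 72)*((28 - 28*(-386)) + 424²) = -131544*((28 + 10808) + 179776) = -131544*(10836 + 179776) = -131544*190612 = -25073864928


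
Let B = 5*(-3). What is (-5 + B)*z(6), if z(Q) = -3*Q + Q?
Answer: 240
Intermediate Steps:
z(Q) = -2*Q
B = -15
(-5 + B)*z(6) = (-5 - 15)*(-2*6) = -20*(-12) = 240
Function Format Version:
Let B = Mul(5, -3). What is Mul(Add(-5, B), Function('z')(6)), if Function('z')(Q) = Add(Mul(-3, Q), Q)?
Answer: 240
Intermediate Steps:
Function('z')(Q) = Mul(-2, Q)
B = -15
Mul(Add(-5, B), Function('z')(6)) = Mul(Add(-5, -15), Mul(-2, 6)) = Mul(-20, -12) = 240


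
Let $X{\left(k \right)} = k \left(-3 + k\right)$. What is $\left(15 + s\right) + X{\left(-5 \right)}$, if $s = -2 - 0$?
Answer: $53$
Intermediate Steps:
$s = -2$ ($s = -2 + 0 = -2$)
$\left(15 + s\right) + X{\left(-5 \right)} = \left(15 - 2\right) - 5 \left(-3 - 5\right) = 13 - -40 = 13 + 40 = 53$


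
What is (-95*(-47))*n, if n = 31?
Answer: 138415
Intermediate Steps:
(-95*(-47))*n = -95*(-47)*31 = 4465*31 = 138415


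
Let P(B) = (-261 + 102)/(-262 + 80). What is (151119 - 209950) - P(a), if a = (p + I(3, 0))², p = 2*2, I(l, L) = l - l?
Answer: -10707401/182 ≈ -58832.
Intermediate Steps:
I(l, L) = 0
p = 4
a = 16 (a = (4 + 0)² = 4² = 16)
P(B) = 159/182 (P(B) = -159/(-182) = -159*(-1/182) = 159/182)
(151119 - 209950) - P(a) = (151119 - 209950) - 1*159/182 = -58831 - 159/182 = -10707401/182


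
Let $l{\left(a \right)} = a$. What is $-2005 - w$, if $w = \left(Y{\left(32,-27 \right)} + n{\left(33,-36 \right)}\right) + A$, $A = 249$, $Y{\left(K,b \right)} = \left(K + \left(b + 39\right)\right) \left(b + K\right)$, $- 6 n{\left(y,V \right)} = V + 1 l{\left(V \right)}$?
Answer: $-2486$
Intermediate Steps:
$n{\left(y,V \right)} = - \frac{V}{3}$ ($n{\left(y,V \right)} = - \frac{V + 1 V}{6} = - \frac{V + V}{6} = - \frac{2 V}{6} = - \frac{V}{3}$)
$Y{\left(K,b \right)} = \left(K + b\right) \left(39 + K + b\right)$ ($Y{\left(K,b \right)} = \left(K + \left(39 + b\right)\right) \left(K + b\right) = \left(39 + K + b\right) \left(K + b\right) = \left(K + b\right) \left(39 + K + b\right)$)
$w = 481$ ($w = \left(\left(32^{2} + \left(-27\right)^{2} + 39 \cdot 32 + 39 \left(-27\right) + 2 \cdot 32 \left(-27\right)\right) - -12\right) + 249 = \left(\left(1024 + 729 + 1248 - 1053 - 1728\right) + 12\right) + 249 = \left(220 + 12\right) + 249 = 232 + 249 = 481$)
$-2005 - w = -2005 - 481 = -2486$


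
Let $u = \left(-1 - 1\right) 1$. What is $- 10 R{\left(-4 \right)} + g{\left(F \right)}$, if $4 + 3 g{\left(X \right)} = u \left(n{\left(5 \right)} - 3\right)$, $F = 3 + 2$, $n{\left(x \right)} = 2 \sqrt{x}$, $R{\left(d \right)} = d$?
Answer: $\frac{122}{3} - \frac{4 \sqrt{5}}{3} \approx 37.685$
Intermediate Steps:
$F = 5$
$u = -2$ ($u = \left(-2\right) 1 = -2$)
$g{\left(X \right)} = \frac{2}{3} - \frac{4 \sqrt{5}}{3}$ ($g{\left(X \right)} = - \frac{4}{3} + \frac{\left(-2\right) \left(2 \sqrt{5} - 3\right)}{3} = - \frac{4}{3} + \frac{\left(-2\right) \left(-3 + 2 \sqrt{5}\right)}{3} = - \frac{4}{3} + \frac{6 - 4 \sqrt{5}}{3} = - \frac{4}{3} + \left(2 - \frac{4 \sqrt{5}}{3}\right) = \frac{2}{3} - \frac{4 \sqrt{5}}{3}$)
$- 10 R{\left(-4 \right)} + g{\left(F \right)} = \left(-10\right) \left(-4\right) + \left(\frac{2}{3} - \frac{4 \sqrt{5}}{3}\right) = 40 + \left(\frac{2}{3} - \frac{4 \sqrt{5}}{3}\right) = \frac{122}{3} - \frac{4 \sqrt{5}}{3}$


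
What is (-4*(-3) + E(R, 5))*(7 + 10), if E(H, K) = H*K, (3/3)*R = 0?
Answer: 204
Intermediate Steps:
R = 0
(-4*(-3) + E(R, 5))*(7 + 10) = (-4*(-3) + 0*5)*(7 + 10) = (12 + 0)*17 = 12*17 = 204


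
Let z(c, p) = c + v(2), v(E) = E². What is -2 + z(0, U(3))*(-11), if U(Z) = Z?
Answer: -46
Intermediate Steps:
z(c, p) = 4 + c (z(c, p) = c + 2² = c + 4 = 4 + c)
-2 + z(0, U(3))*(-11) = -2 + (4 + 0)*(-11) = -2 + 4*(-11) = -2 - 44 = -46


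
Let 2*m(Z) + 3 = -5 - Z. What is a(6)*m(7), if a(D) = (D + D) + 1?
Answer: -195/2 ≈ -97.500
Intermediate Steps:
a(D) = 1 + 2*D (a(D) = 2*D + 1 = 1 + 2*D)
m(Z) = -4 - Z/2 (m(Z) = -3/2 + (-5 - Z)/2 = -3/2 + (-5/2 - Z/2) = -4 - Z/2)
a(6)*m(7) = (1 + 2*6)*(-4 - 1/2*7) = (1 + 12)*(-4 - 7/2) = 13*(-15/2) = -195/2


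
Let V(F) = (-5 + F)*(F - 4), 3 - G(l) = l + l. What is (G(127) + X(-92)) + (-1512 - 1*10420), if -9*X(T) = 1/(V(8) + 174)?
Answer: -20394343/1674 ≈ -12183.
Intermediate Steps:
G(l) = 3 - 2*l (G(l) = 3 - (l + l) = 3 - 2*l)
V(F) = (-5 + F)*(-4 + F)
X(T) = -1/1674 (X(T) = -1/(9*((20 + 8² - 9*8) + 174)) = -1/(9*((20 + 64 - 72) + 174)) = -1/(9*(12 + 174)) = -⅑/186 = -⅑*1/186 = -1/1674)
(G(127) + X(-92)) + (-1512 - 1*10420) = ((3 - 2*127) - 1/1674) + (-1512 - 1*10420) = ((3 - 254) - 1/1674) + (-1512 - 10420) = (-251 - 1/1674) - 11932 = -420175/1674 - 11932 = -20394343/1674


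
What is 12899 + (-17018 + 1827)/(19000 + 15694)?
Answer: 40682065/3154 ≈ 12899.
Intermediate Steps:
12899 + (-17018 + 1827)/(19000 + 15694) = 12899 - 15191/34694 = 12899 - 15191*1/34694 = 12899 - 1381/3154 = 40682065/3154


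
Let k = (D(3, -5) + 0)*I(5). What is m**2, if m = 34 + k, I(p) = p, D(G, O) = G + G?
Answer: 4096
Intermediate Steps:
D(G, O) = 2*G
k = 30 (k = (2*3 + 0)*5 = (6 + 0)*5 = 6*5 = 30)
m = 64 (m = 34 + 30 = 64)
m**2 = 64**2 = 4096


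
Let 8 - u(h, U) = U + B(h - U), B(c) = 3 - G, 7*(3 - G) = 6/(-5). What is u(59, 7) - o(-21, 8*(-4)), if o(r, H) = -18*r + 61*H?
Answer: 55131/35 ≈ 1575.2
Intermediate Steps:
G = 111/35 (G = 3 - 6/(7*(-5)) = 3 - 6*(-1)/(7*5) = 3 - ⅐*(-6/5) = 3 + 6/35 = 111/35 ≈ 3.1714)
B(c) = -6/35 (B(c) = 3 - 1*111/35 = 3 - 111/35 = -6/35)
u(h, U) = 286/35 - U (u(h, U) = 8 - (U - 6/35) = 8 - (-6/35 + U) = 8 + (6/35 - U) = 286/35 - U)
u(59, 7) - o(-21, 8*(-4)) = (286/35 - 1*7) - (-18*(-21) + 61*(8*(-4))) = (286/35 - 7) - (378 + 61*(-32)) = 41/35 - (378 - 1952) = 41/35 - 1*(-1574) = 41/35 + 1574 = 55131/35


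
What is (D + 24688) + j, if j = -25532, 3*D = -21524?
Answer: -24056/3 ≈ -8018.7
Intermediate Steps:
D = -21524/3 (D = (⅓)*(-21524) = -21524/3 ≈ -7174.7)
(D + 24688) + j = (-21524/3 + 24688) - 25532 = 52540/3 - 25532 = -24056/3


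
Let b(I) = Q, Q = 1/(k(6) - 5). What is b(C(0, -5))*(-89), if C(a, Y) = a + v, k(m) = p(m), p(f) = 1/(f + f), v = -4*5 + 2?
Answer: 1068/59 ≈ 18.102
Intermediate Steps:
v = -18 (v = -20 + 2 = -18)
p(f) = 1/(2*f)
k(m) = 1/(2*m)
C(a, Y) = -18 + a (C(a, Y) = a - 18 = -18 + a)
Q = -12/59 (Q = 1/((½)/6 - 5) = 1/((½)*(⅙) - 5) = 1/(1/12 - 5) = 1/(-59/12) = -12/59 ≈ -0.20339)
b(I) = -12/59
b(C(0, -5))*(-89) = -12/59*(-89) = 1068/59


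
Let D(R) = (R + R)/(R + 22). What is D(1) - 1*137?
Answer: -3149/23 ≈ -136.91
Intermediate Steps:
D(R) = 2*R/(22 + R) (D(R) = (2*R)/(22 + R) = 2*R/(22 + R))
D(1) - 1*137 = 2*1/(22 + 1) - 1*137 = 2*1/23 - 137 = 2*1*(1/23) - 137 = 2/23 - 137 = -3149/23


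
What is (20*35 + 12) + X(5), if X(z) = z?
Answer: 717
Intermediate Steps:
(20*35 + 12) + X(5) = (20*35 + 12) + 5 = (700 + 12) + 5 = 712 + 5 = 717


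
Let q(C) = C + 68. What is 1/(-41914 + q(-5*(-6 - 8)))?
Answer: -1/41776 ≈ -2.3937e-5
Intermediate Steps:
q(C) = 68 + C
1/(-41914 + q(-5*(-6 - 8))) = 1/(-41914 + (68 - 5*(-6 - 8))) = 1/(-41914 + (68 - 5*(-14))) = 1/(-41914 + (68 + 70)) = 1/(-41914 + 138) = 1/(-41776) = -1/41776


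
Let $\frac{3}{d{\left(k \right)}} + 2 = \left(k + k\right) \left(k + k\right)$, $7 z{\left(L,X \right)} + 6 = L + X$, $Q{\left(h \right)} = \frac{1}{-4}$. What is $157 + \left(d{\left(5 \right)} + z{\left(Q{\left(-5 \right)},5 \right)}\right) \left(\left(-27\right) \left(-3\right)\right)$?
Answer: $\frac{28423}{196} \approx 145.02$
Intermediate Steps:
$Q{\left(h \right)} = - \frac{1}{4}$
$z{\left(L,X \right)} = - \frac{6}{7} + \frac{L}{7} + \frac{X}{7}$ ($z{\left(L,X \right)} = - \frac{6}{7} + \frac{L + X}{7} = - \frac{6}{7} + \left(\frac{L}{7} + \frac{X}{7}\right) = - \frac{6}{7} + \frac{L}{7} + \frac{X}{7}$)
$d{\left(k \right)} = \frac{3}{-2 + 4 k^{2}}$ ($d{\left(k \right)} = \frac{3}{-2 + \left(k + k\right) \left(k + k\right)} = \frac{3}{-2 + 2 k 2 k} = \frac{3}{-2 + 4 k^{2}}$)
$157 + \left(d{\left(5 \right)} + z{\left(Q{\left(-5 \right)},5 \right)}\right) \left(\left(-27\right) \left(-3\right)\right) = 157 + \left(\frac{3}{2 \left(-1 + 2 \cdot 5^{2}\right)} + \left(- \frac{6}{7} + \frac{1}{7} \left(- \frac{1}{4}\right) + \frac{1}{7} \cdot 5\right)\right) \left(\left(-27\right) \left(-3\right)\right) = 157 + \left(\frac{3}{2 \left(-1 + 2 \cdot 25\right)} - \frac{5}{28}\right) 81 = 157 + \left(\frac{3}{2 \left(-1 + 50\right)} - \frac{5}{28}\right) 81 = 157 + \left(\frac{3}{2 \cdot 49} - \frac{5}{28}\right) 81 = 157 + \left(\frac{3}{2} \cdot \frac{1}{49} - \frac{5}{28}\right) 81 = 157 + \left(\frac{3}{98} - \frac{5}{28}\right) 81 = 157 - \frac{2349}{196} = \frac{28423}{196}$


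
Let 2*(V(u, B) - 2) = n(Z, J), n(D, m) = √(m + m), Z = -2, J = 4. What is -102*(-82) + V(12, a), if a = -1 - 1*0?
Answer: 8366 + √2 ≈ 8367.4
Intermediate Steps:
a = -1 (a = -1 + 0 = -1)
n(D, m) = √2*√m (n(D, m) = √(2*m) = √2*√m)
V(u, B) = 2 + √2 (V(u, B) = 2 + (√2*√4)/2 = 2 + (√2*2)/2 = 2 + (2*√2)/2 = 2 + √2)
-102*(-82) + V(12, a) = -102*(-82) + (2 + √2) = 8364 + (2 + √2) = 8366 + √2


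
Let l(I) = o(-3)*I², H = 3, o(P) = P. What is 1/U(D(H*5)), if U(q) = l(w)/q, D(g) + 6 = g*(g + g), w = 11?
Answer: -148/121 ≈ -1.2231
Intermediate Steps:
l(I) = -3*I²
D(g) = -6 + 2*g² (D(g) = -6 + g*(g + g) = -6 + g*(2*g) = -6 + 2*g²)
U(q) = -363/q (U(q) = (-3*11²)/q = (-3*121)/q = -363/q)
1/U(D(H*5)) = 1/(-363/(-6 + 2*(3*5)²)) = 1/(-363/(-6 + 2*15²)) = 1/(-363/(-6 + 2*225)) = 1/(-363/(-6 + 450)) = 1/(-363/444) = 1/(-363*1/444) = 1/(-121/148) = -148/121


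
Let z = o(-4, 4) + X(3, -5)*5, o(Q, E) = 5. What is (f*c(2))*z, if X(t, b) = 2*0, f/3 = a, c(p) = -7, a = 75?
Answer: -7875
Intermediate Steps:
f = 225 (f = 3*75 = 225)
X(t, b) = 0
z = 5 (z = 5 + 0*5 = 5 + 0 = 5)
(f*c(2))*z = (225*(-7))*5 = -1575*5 = -7875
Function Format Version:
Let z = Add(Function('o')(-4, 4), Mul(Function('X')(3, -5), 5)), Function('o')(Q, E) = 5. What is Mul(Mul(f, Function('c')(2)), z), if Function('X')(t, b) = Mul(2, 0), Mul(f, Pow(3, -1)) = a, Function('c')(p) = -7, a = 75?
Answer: -7875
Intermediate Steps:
f = 225 (f = Mul(3, 75) = 225)
Function('X')(t, b) = 0
z = 5 (z = Add(5, Mul(0, 5)) = Add(5, 0) = 5)
Mul(Mul(f, Function('c')(2)), z) = Mul(Mul(225, -7), 5) = Mul(-1575, 5) = -7875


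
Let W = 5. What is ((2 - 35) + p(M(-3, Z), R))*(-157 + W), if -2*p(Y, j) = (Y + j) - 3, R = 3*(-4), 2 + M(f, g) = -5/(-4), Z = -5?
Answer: 3819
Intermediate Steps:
M(f, g) = -¾ (M(f, g) = -2 - 5/(-4) = -2 - 5*(-¼) = -2 + 5/4 = -¾)
R = -12
p(Y, j) = 3/2 - Y/2 - j/2 (p(Y, j) = -((Y + j) - 3)/2 = -(-3 + Y + j)/2 = 3/2 - Y/2 - j/2)
((2 - 35) + p(M(-3, Z), R))*(-157 + W) = ((2 - 35) + (3/2 - ½*(-¾) - ½*(-12)))*(-157 + 5) = (-33 + (3/2 + 3/8 + 6))*(-152) = (-33 + 63/8)*(-152) = -201/8*(-152) = 3819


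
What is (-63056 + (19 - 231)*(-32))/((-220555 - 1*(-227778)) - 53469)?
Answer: 28136/23123 ≈ 1.2168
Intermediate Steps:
(-63056 + (19 - 231)*(-32))/((-220555 - 1*(-227778)) - 53469) = (-63056 - 212*(-32))/((-220555 + 227778) - 53469) = (-63056 + 6784)/(7223 - 53469) = -56272/(-46246) = -56272*(-1/46246) = 28136/23123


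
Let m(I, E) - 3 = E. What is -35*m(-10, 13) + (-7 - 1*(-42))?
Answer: -525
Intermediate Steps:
m(I, E) = 3 + E
-35*m(-10, 13) + (-7 - 1*(-42)) = -35*(3 + 13) + (-7 - 1*(-42)) = -35*16 + (-7 + 42) = -560 + 35 = -525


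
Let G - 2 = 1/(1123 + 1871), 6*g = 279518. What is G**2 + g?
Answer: 417637437229/8964036 ≈ 46590.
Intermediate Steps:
g = 139759/3 (g = (1/6)*279518 = 139759/3 ≈ 46586.)
G = 5989/2994 (G = 2 + 1/(1123 + 1871) = 2 + 1/2994 = 5989/2994 ≈ 2.0003)
G**2 + g = (5989/2994)**2 + 139759/3 = 35868121/8964036 + 139759/3 = 417637437229/8964036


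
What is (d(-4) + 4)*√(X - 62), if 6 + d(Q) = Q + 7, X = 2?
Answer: 2*I*√15 ≈ 7.746*I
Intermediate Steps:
d(Q) = 1 + Q (d(Q) = -6 + (Q + 7) = -6 + (7 + Q) = 1 + Q)
(d(-4) + 4)*√(X - 62) = ((1 - 4) + 4)*√(2 - 62) = (-3 + 4)*√(-60) = 1*(2*I*√15) = 2*I*√15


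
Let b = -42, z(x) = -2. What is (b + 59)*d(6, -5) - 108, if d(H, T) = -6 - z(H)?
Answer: -176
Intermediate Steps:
d(H, T) = -4 (d(H, T) = -6 - 1*(-2) = -6 + 2 = -4)
(b + 59)*d(6, -5) - 108 = (-42 + 59)*(-4) - 108 = 17*(-4) - 108 = -68 - 108 = -176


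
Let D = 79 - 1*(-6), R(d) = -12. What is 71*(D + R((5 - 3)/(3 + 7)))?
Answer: 5183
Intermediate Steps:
D = 85 (D = 79 + 6 = 85)
71*(D + R((5 - 3)/(3 + 7))) = 71*(85 - 12) = 71*73 = 5183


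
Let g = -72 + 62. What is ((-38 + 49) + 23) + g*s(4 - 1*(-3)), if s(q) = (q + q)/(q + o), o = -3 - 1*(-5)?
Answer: 166/9 ≈ 18.444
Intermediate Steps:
o = 2 (o = -3 + 5 = 2)
g = -10
s(q) = 2*q/(2 + q) (s(q) = (q + q)/(q + 2) = (2*q)/(2 + q) = 2*q/(2 + q))
((-38 + 49) + 23) + g*s(4 - 1*(-3)) = ((-38 + 49) + 23) - 20*(4 - 1*(-3))/(2 + (4 - 1*(-3))) = (11 + 23) - 20*(4 + 3)/(2 + (4 + 3)) = 34 - 20*7/(2 + 7) = 34 - 20*7/9 = 34 - 10*14/9 = 34 - 140/9 = 166/9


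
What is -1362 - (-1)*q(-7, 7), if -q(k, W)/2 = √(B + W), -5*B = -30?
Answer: -1362 - 2*√13 ≈ -1369.2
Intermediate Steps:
B = 6 (B = -⅕*(-30) = 6)
q(k, W) = -2*√(6 + W)
-1362 - (-1)*q(-7, 7) = -1362 - (-1)*(-2*√(6 + 7)) = -1362 - (-1)*(-2*√13) = -1362 - 2*√13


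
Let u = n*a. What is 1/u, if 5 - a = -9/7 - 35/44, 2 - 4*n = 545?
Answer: -1232/1184283 ≈ -0.0010403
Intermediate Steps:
n = -543/4 (n = ½ - ¼*545 = ½ - 545/4 = -543/4 ≈ -135.75)
a = 2181/308 (a = 5 - (-9/7 - 35/44) = 5 - 1*(-641/308) = 5 + 641/308 = 2181/308 ≈ 7.0812)
u = -1184283/1232 (u = -543/4*2181/308 = -1184283/1232 ≈ -961.27)
1/u = 1/(-1184283/1232) = -1232/1184283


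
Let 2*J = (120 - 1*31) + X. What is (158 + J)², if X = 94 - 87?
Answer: 42436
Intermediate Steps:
X = 7
J = 48 (J = ((120 - 1*31) + 7)/2 = ((120 - 31) + 7)/2 = (89 + 7)/2 = (½)*96 = 48)
(158 + J)² = (158 + 48)² = 206² = 42436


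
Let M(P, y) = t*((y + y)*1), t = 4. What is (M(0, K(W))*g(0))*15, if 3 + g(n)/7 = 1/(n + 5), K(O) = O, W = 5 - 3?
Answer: -4704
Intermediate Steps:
W = 2
g(n) = -21 + 7/(5 + n) (g(n) = -21 + 7/(n + 5) = -21 + 7/(5 + n))
M(P, y) = 8*y (M(P, y) = 4*((y + y)*1) = 4*((2*y)*1) = 4*(2*y) = 8*y)
(M(0, K(W))*g(0))*15 = ((8*2)*(7*(-14 - 3*0)/(5 + 0)))*15 = (16*(7*(-14 + 0)/5))*15 = (16*(7*(⅕)*(-14)))*15 = (16*(-98/5))*15 = -1568/5*15 = -4704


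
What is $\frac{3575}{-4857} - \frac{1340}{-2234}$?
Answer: $- \frac{739085}{5425269} \approx -0.13623$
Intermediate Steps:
$\frac{3575}{-4857} - \frac{1340}{-2234} = 3575 \left(- \frac{1}{4857}\right) - - \frac{670}{1117} = - \frac{3575}{4857} + \frac{670}{1117} = - \frac{739085}{5425269}$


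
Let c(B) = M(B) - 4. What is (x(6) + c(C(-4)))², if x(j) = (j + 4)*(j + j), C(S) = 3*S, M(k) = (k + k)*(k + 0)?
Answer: 163216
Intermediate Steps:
M(k) = 2*k² (M(k) = (2*k)*k = 2*k²)
x(j) = 2*j*(4 + j) (x(j) = (4 + j)*(2*j) = 2*j*(4 + j))
c(B) = -4 + 2*B² (c(B) = 2*B² - 4 = -4 + 2*B²)
(x(6) + c(C(-4)))² = (2*6*(4 + 6) + (-4 + 2*(3*(-4))²))² = (2*6*10 + (-4 + 2*(-12)²))² = (120 + (-4 + 2*144))² = (120 + (-4 + 288))² = (120 + 284)² = 404² = 163216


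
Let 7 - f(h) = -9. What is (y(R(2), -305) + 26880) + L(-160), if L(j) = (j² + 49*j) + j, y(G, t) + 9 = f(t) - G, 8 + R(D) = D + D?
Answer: 44491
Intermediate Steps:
f(h) = 16 (f(h) = 7 - 1*(-9) = 7 + 9 = 16)
R(D) = -8 + 2*D (R(D) = -8 + (D + D) = -8 + 2*D)
y(G, t) = 7 - G (y(G, t) = -9 + (16 - G) = 7 - G)
L(j) = j² + 50*j
(y(R(2), -305) + 26880) + L(-160) = ((7 - (-8 + 2*2)) + 26880) - 160*(50 - 160) = ((7 - (-8 + 4)) + 26880) - 160*(-110) = ((7 - 1*(-4)) + 26880) + 17600 = ((7 + 4) + 26880) + 17600 = (11 + 26880) + 17600 = 26891 + 17600 = 44491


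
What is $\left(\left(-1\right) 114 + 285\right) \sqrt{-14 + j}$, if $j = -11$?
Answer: $855 i \approx 855.0 i$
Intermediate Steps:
$\left(\left(-1\right) 114 + 285\right) \sqrt{-14 + j} = \left(\left(-1\right) 114 + 285\right) \sqrt{-14 - 11} = \left(-114 + 285\right) \sqrt{-25} = 171 \cdot 5 i = 855 i$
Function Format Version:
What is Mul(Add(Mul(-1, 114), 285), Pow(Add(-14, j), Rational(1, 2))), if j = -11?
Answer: Mul(855, I) ≈ Mul(855.00, I)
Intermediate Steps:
Mul(Add(Mul(-1, 114), 285), Pow(Add(-14, j), Rational(1, 2))) = Mul(Add(Mul(-1, 114), 285), Pow(Add(-14, -11), Rational(1, 2))) = Mul(Add(-114, 285), Pow(-25, Rational(1, 2))) = Mul(171, Mul(5, I)) = Mul(855, I)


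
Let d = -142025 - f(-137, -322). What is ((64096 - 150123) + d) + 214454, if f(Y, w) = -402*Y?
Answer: -68672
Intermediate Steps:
d = -197099 (d = -142025 - (-402)*(-137) = -142025 - 1*55074 = -142025 - 55074 = -197099)
((64096 - 150123) + d) + 214454 = ((64096 - 150123) - 197099) + 214454 = (-86027 - 197099) + 214454 = -283126 + 214454 = -68672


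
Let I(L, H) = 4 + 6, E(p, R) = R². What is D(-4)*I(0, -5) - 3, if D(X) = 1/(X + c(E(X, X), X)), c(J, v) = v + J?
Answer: -7/4 ≈ -1.7500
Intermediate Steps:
c(J, v) = J + v
I(L, H) = 10
D(X) = 1/(X² + 2*X) (D(X) = 1/(X + (X² + X)) = 1/(X + (X + X²)) = 1/(X² + 2*X))
D(-4)*I(0, -5) - 3 = (1/((-4)*(2 - 4)))*10 - 3 = -¼/(-2)*10 - 3 = -¼*(-½)*10 - 3 = (⅛)*10 - 3 = 5/4 - 3 = -7/4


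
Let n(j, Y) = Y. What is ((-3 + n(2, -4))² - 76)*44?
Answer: -1188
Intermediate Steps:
((-3 + n(2, -4))² - 76)*44 = ((-3 - 4)² - 76)*44 = ((-7)² - 76)*44 = (49 - 76)*44 = -27*44 = -1188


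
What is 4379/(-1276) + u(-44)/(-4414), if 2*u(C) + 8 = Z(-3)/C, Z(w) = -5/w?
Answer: -3998023/1165296 ≈ -3.4309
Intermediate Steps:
u(C) = -4 + 5/(6*C) (u(C) = -4 + ((-5/(-3))/C)/2 = -4 + ((-5*(-1/3))/C)/2 = -4 + (5/(3*C))/2 = -4 + 5/(6*C))
4379/(-1276) + u(-44)/(-4414) = 4379/(-1276) + (-4 + (5/6)/(-44))/(-4414) = 4379*(-1/1276) + (-4 + (5/6)*(-1/44))*(-1/4414) = -151/44 + (-4 - 5/264)*(-1/4414) = -151/44 - 1061/264*(-1/4414) = -151/44 + 1061/1165296 = -3998023/1165296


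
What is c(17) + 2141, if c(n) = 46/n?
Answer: 36443/17 ≈ 2143.7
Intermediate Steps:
c(17) + 2141 = 46/17 + 2141 = 36443/17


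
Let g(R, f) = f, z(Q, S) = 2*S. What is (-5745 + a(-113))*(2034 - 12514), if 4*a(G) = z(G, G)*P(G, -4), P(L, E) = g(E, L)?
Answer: -6701960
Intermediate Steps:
P(L, E) = L
a(G) = G**2/2 (a(G) = ((2*G)*G)/4 = (2*G**2)/4 = G**2/2)
(-5745 + a(-113))*(2034 - 12514) = (-5745 + (1/2)*(-113)**2)*(2034 - 12514) = (-5745 + (1/2)*12769)*(-10480) = (-5745 + 12769/2)*(-10480) = (1279/2)*(-10480) = -6701960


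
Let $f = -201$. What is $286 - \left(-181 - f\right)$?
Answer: $266$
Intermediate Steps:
$286 - \left(-181 - f\right) = 286 - \left(-181 - -201\right) = 286 - \left(-181 + 201\right) = 286 - 20 = 266$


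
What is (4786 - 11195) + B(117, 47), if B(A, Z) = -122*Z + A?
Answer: -12026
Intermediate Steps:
B(A, Z) = A - 122*Z
(4786 - 11195) + B(117, 47) = (4786 - 11195) + (117 - 122*47) = -6409 + (117 - 5734) = -6409 - 5617 = -12026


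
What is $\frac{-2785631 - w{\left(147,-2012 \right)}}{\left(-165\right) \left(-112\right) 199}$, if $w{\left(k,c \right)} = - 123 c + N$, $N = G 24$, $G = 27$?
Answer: $- \frac{3049}{3696} \approx -0.82495$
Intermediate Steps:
$N = 648$ ($N = 27 \cdot 24 = 648$)
$w{\left(k,c \right)} = 648 - 123 c$ ($w{\left(k,c \right)} = - 123 c + 648 = 648 - 123 c$)
$\frac{-2785631 - w{\left(147,-2012 \right)}}{\left(-165\right) \left(-112\right) 199} = \frac{-2785631 - \left(648 - -247476\right)}{\left(-165\right) \left(-112\right) 199} = \frac{-2785631 - \left(648 + 247476\right)}{18480 \cdot 199} = \frac{-2785631 - 248124}{3677520} = \left(-2785631 - 248124\right) \frac{1}{3677520} = \left(-3033755\right) \frac{1}{3677520} = - \frac{3049}{3696}$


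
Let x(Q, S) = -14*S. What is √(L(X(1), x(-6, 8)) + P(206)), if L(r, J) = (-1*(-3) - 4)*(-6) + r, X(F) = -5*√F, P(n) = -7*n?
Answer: I*√1441 ≈ 37.961*I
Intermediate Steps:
L(r, J) = 6 + r (L(r, J) = (3 - 4)*(-6) + r = -1*(-6) + r = 6 + r)
√(L(X(1), x(-6, 8)) + P(206)) = √((6 - 5*√1) - 7*206) = √((6 - 5*1) - 1442) = √((6 - 5) - 1442) = √(1 - 1442) = √(-1441) = I*√1441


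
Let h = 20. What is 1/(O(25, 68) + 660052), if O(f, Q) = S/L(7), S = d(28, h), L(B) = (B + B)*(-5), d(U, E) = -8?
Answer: 35/23101824 ≈ 1.5150e-6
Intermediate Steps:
L(B) = -10*B (L(B) = (2*B)*(-5) = -10*B)
S = -8
O(f, Q) = 4/35 (O(f, Q) = -8/((-10*7)) = -8/(-70) = -8*(-1/70) = 4/35)
1/(O(25, 68) + 660052) = 1/(4/35 + 660052) = 1/(23101824/35) = 35/23101824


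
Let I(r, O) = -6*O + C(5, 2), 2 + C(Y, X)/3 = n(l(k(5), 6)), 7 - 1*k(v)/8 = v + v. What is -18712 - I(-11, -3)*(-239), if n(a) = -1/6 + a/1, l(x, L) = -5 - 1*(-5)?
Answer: -31927/2 ≈ -15964.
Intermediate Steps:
k(v) = 56 - 16*v (k(v) = 56 - 8*(v + v) = 56 - 16*v)
l(x, L) = 0 (l(x, L) = -5 + 5 = 0)
n(a) = -⅙ + a (n(a) = -1*⅙ + a*1 = -⅙ + a)
C(Y, X) = -13/2 (C(Y, X) = -6 + 3*(-⅙ + 0) = -6 + 3*(-⅙) = -6 - ½ = -13/2)
I(r, O) = -13/2 - 6*O (I(r, O) = -6*O - 13/2 = -13/2 - 6*O)
-18712 - I(-11, -3)*(-239) = -18712 - (-13/2 - 6*(-3))*(-239) = -18712 - (-13/2 + 18)*(-239) = -18712 - 23*(-239)/2 = -18712 - 1*(-5497/2) = -18712 + 5497/2 = -31927/2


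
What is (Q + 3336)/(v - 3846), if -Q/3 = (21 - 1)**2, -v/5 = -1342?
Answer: 267/358 ≈ 0.74581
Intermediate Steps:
v = 6710 (v = -5*(-1342) = 6710)
Q = -1200 (Q = -3*(21 - 1)**2 = -3*20**2 = -3*400 = -1200)
(Q + 3336)/(v - 3846) = (-1200 + 3336)/(6710 - 3846) = 2136/2864 = 2136*(1/2864) = 267/358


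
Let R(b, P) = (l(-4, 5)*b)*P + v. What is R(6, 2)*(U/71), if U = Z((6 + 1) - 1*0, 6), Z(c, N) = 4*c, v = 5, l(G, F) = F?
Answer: 1820/71 ≈ 25.634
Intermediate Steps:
U = 28 (U = 4*((6 + 1) - 1*0) = 4*(7 + 0) = 4*7 = 28)
R(b, P) = 5 + 5*P*b (R(b, P) = (5*b)*P + 5 = 5*P*b + 5 = 5 + 5*P*b)
R(6, 2)*(U/71) = (5 + 5*2*6)*(28/71) = (5 + 60)*(28*(1/71)) = 65*(28/71) = 1820/71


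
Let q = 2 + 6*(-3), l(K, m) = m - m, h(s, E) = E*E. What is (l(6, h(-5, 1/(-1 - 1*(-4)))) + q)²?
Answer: 256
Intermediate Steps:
h(s, E) = E²
l(K, m) = 0
q = -16 (q = 2 - 18 = -16)
(l(6, h(-5, 1/(-1 - 1*(-4)))) + q)² = (0 - 16)² = (-16)² = 256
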